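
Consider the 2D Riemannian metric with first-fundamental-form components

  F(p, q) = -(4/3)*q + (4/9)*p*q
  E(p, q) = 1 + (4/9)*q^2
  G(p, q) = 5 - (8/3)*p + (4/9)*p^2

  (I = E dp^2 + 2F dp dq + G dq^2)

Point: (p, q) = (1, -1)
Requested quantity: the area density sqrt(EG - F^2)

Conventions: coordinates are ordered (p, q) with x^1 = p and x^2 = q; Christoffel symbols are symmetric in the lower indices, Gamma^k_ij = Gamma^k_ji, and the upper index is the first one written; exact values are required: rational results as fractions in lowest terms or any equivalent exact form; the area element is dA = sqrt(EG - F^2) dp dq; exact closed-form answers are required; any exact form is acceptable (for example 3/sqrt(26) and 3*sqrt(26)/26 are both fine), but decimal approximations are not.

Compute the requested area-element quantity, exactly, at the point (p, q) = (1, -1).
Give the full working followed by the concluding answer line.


E = 13/9, F = 8/9, G = 25/9; EG - F^2 = 29/9

Answer: sqrt(EG - F^2) = sqrt(29)/3


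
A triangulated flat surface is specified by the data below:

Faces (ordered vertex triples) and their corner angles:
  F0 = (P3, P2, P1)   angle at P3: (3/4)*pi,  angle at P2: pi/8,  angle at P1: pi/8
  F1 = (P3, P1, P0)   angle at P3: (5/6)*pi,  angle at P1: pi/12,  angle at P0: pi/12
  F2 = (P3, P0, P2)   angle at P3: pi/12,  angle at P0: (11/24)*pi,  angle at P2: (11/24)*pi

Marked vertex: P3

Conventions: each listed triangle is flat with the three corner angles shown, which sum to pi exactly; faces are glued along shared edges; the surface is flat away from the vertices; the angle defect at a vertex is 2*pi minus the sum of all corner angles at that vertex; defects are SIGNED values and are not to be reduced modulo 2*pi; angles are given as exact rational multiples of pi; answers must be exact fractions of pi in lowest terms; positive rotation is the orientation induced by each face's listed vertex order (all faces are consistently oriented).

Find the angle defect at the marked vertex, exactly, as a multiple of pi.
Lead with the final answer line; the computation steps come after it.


Answer: defect(P3) = pi/3

Sum of corner angles at P3: (5/3)*pi
defect = 2*pi - (5/3)*pi


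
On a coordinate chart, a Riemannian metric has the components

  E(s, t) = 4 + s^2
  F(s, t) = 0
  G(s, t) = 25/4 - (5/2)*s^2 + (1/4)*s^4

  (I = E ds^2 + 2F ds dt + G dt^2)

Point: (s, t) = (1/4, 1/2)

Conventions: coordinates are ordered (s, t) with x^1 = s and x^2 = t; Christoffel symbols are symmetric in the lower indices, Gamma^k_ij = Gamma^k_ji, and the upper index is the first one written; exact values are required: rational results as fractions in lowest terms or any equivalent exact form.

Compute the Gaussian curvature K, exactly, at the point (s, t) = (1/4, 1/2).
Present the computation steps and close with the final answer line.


E = 65/16, F = 0, G = 6241/1024, EG - F^2 = 405665/16384 at the point
E_s = 1/2, E_t = 0, F_s = 0, F_t = 0, G_s = -79/64, G_t = 0
E_tt = 0, F_st = 0, G_ss = -77/16
Evaluate Brioschi's two determinant matrices M1, M2 and divide by (EG - F^2)^2.
M1 = [[-E_tt/2 + F_st - G_ss/2, E_s/2, F_s - E_t/2], [F_t - G_s/2, E, F], [G_t/2, F, G]] = [[77/32, 1/4, 0], [79/128, 65/16, 0], [0, 0, 6241/1024]]; det M1 = 15371583/262144
M2 = [[0, E_t/2, G_s/2], [E_t/2, E, F], [G_s/2, F, G]] = [[0, 0, -79/128], [0, 65/16, 0], [-79/128, 0, 6241/1024]]; det M2 = -405665/262144
det M1 - det M2 = 493039/8192; K = 493039/8192 / (405665/16384)^2 = 32768/333775

Answer: K = 32768/333775


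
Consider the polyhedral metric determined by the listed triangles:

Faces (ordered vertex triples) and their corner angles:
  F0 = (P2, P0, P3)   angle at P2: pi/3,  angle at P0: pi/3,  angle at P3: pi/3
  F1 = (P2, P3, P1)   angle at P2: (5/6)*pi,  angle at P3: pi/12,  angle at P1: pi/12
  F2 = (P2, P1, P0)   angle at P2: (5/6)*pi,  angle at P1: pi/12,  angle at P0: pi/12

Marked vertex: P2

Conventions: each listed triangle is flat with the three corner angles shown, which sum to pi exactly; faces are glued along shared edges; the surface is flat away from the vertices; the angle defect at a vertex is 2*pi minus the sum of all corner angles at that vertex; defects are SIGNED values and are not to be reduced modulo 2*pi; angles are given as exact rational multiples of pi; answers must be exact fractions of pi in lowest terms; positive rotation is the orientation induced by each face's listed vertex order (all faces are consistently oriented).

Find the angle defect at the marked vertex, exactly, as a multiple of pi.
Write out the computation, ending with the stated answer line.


Sum of corner angles at P2: 2*pi
defect = 2*pi - 2*pi

Answer: defect(P2) = 0


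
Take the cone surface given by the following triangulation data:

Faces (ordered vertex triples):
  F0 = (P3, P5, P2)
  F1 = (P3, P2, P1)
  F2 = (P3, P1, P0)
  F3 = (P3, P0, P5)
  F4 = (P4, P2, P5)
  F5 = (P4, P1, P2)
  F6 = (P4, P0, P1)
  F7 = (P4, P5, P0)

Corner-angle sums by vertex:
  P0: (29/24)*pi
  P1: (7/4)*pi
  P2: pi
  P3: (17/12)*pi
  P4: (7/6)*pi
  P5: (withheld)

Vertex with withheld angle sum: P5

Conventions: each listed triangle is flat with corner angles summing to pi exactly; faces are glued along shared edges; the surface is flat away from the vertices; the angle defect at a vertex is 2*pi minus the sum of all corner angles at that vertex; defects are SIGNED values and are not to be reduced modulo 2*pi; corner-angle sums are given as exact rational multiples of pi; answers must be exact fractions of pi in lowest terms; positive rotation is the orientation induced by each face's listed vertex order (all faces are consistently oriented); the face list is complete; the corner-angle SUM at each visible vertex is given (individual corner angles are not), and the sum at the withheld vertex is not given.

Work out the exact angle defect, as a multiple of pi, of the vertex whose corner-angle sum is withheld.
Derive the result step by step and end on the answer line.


V = 6, E = 12, F = 8; chi = V - E + F = 2
Gauss-Bonnet: total defect = 2*pi*chi = 4*pi; visible defects sum to (83/24)*pi

Answer: defect(P5) = (13/24)*pi


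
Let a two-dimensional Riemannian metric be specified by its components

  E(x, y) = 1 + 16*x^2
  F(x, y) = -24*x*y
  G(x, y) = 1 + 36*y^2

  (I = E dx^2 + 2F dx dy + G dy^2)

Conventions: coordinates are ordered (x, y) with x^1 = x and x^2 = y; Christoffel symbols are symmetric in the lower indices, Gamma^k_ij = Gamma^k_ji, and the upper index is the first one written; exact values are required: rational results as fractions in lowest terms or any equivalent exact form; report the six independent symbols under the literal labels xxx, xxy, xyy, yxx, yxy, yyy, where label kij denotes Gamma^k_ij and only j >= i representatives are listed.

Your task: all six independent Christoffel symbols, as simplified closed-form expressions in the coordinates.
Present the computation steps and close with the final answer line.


E = 1 + 16*x^2; F = -24*x*y; G = 1 + 36*y^2
Gamma^k_ij = (1/2) g^{kl} (d_i g_jl + d_j g_il - d_l g_ij), with g^inv = (1/(EG-F^2)) [[G, -F], [-F, E]]
first partials: E_x = 32*x, E_y = 0, F_x = -24*y, F_y = -24*x, G_x = 0, G_y = 72*y
D = EG - F^2 = 1 + 36*y^2 + 16*x^2
expanded: Gamma^x_xx = (G E_x - 2F F_x + F E_y)/(2D), Gamma^x_xy = (G E_y - F G_x)/(2D), Gamma^x_yy = (2G F_y - G G_x - F G_y)/(2D), Gamma^y_xx = (2E F_x - E E_y - F E_x)/(2D), Gamma^y_xy = (E G_x - F E_y)/(2D), Gamma^y_yy = (E G_y - 2F F_y + F G_x)/(2D); substitute and cancel common factors

Answer: Gamma_xxx = 16*x/(16*x^2 + 36*y^2 + 1), Gamma_xxy = 0, Gamma_xyy = -24*x/(16*x^2 + 36*y^2 + 1), Gamma_yxx = -24*y/(16*x^2 + 36*y^2 + 1), Gamma_yxy = 0, Gamma_yyy = 36*y/(16*x^2 + 36*y^2 + 1)


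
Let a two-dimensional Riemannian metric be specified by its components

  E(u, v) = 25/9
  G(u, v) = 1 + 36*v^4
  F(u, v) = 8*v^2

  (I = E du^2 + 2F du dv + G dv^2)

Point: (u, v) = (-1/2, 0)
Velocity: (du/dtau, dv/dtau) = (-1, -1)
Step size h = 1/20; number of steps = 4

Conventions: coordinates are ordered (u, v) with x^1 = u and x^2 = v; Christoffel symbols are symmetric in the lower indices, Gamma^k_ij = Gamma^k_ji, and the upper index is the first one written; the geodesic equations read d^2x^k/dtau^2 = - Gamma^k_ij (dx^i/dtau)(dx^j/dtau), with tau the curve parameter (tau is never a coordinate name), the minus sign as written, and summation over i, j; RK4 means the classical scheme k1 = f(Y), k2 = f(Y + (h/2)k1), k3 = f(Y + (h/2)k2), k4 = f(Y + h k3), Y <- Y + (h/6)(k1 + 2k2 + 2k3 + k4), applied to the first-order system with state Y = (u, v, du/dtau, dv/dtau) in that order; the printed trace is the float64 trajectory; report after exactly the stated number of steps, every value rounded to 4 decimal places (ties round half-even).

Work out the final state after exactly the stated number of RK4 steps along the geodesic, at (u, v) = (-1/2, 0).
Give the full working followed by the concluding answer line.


f(Y) = (du/dtau, dv/dtau, -Gamma^u_ij Y'^i Y'^j, -Gamma^v_ij Y'^i Y'^j) with the Gammas evaluated at the stage position; h = 0.050000; intermediate values shown to 6 dp
step 0: u = -0.5000, v = 0.0000, du/dtau = -1.0000, dv/dtau = -1.0000
step 1:
  k1: at (u, v) = (-0.500000, 0.000000), (du/dtau, dv/dtau) = (-1.000000, -1.000000); Gamma_uuu = 0.000000, Gamma_uuv = 0.000000, Gamma_uvv = 0.000000, Gamma_vuu = 0.000000, Gamma_vuv = 0.000000, Gamma_vvv = 0.000000; k1 = (-1.000000, -1.000000, 0.000000, 0.000000)
  k2: at (u, v) = (-0.525000, -0.025000), (du/dtau, dv/dtau) = (-1.000000, -1.000000); Gamma_uuu = 0.000000, Gamma_uuv = 0.000000, Gamma_uvv = -0.143999, Gamma_vuu = 0.000000, Gamma_vuv = 0.000000, Gamma_vvv = -0.000405; k2 = (-1.000000, -1.000000, 0.143999, 0.000405)
  k3: at (u, v) = (-0.525000, -0.025000), (du/dtau, dv/dtau) = (-0.996400, -0.999990); Gamma_uuu = 0.000000, Gamma_uuv = 0.000000, Gamma_uvv = -0.143999, Gamma_vuu = 0.000000, Gamma_vuv = 0.000000, Gamma_vvv = -0.000405; k3 = (-0.996400, -0.999990, 0.143996, 0.000405)
  k4: at (u, v) = (-0.549820, -0.049999), (du/dtau, dv/dtau) = (-0.992800, -0.999980); Gamma_uuu = 0.000000, Gamma_uuv = 0.000000, Gamma_uvv = -0.287974, Gamma_vuu = 0.000000, Gamma_vuv = 0.000000, Gamma_vvv = -0.003240; k4 = (-0.992800, -0.999980, 0.287962, 0.003240)
  Y <- Y + (h/6)(k1 + 2k2 + 2k3 + k4): u = -0.5499, v = -0.0500, du/dtau = -0.9928, dv/dtau = -1.0000
step 2:
  k1: at (u, v) = (-0.549880, -0.050000), (du/dtau, dv/dtau) = (-0.992800, -0.999960); Gamma_uuu = 0.000000, Gamma_uuv = 0.000000, Gamma_uvv = -0.287975, Gamma_vuu = 0.000000, Gamma_vuv = 0.000000, Gamma_vvv = -0.003240; k1 = (-0.992800, -0.999960, 0.287951, 0.003239)
  k2: at (u, v) = (-0.574700, -0.074999), (du/dtau, dv/dtau) = (-0.985602, -0.999879); Gamma_uuu = 0.000000, Gamma_uuv = 0.000000, Gamma_uvv = -0.431815, Gamma_vuu = 0.000000, Gamma_vuv = 0.000000, Gamma_vvv = -0.010930; k2 = (-0.985602, -0.999879, 0.431710, 0.010927)
  k3: at (u, v) = (-0.574520, -0.074997), (du/dtau, dv/dtau) = (-0.982008, -0.999686); Gamma_uuu = 0.000000, Gamma_uuv = 0.000000, Gamma_uvv = -0.431804, Gamma_vuu = 0.000000, Gamma_vuv = 0.000000, Gamma_vvv = -0.010929; k3 = (-0.982008, -0.999686, 0.431533, 0.010922)
  k4: at (u, v) = (-0.598980, -0.099984), (du/dtau, dv/dtau) = (-0.971224, -0.999413); Gamma_uuu = 0.000000, Gamma_uuv = 0.000000, Gamma_uvv = -0.575163, Gamma_vuu = 0.000000, Gamma_vuv = 0.000000, Gamma_vvv = -0.025874; k4 = (-0.971224, -0.999413, 0.574488, 0.025844)
  Y <- Y + (h/6)(k1 + 2k2 + 2k3 + k4): u = -0.5990, v = -0.1000, du/dtau = -0.9712, dv/dtau = -0.9994
step 3:
  k1: at (u, v) = (-0.599040, -0.099987), (du/dtau, dv/dtau) = (-0.971226, -0.999353); Gamma_uuu = 0.000000, Gamma_uuv = 0.000000, Gamma_uvv = -0.575181, Gamma_vuu = 0.000000, Gamma_vuv = 0.000000, Gamma_vvv = -0.025877; k1 = (-0.971226, -0.999353, 0.574437, 0.025843)
  k2: at (u, v) = (-0.623321, -0.124971), (du/dtau, dv/dtau) = (-0.956865, -0.998707); Gamma_uuu = 0.000000, Gamma_uuv = 0.000000, Gamma_uvv = -0.717565, Gamma_vuu = 0.000000, Gamma_vuv = 0.000000, Gamma_vvv = -0.050430; k2 = (-0.956865, -0.998707, 0.715710, 0.050300)
  k3: at (u, v) = (-0.622962, -0.124955), (du/dtau, dv/dtau) = (-0.953333, -0.998095); Gamma_uuu = 0.000000, Gamma_uuv = 0.000000, Gamma_uvv = -0.717473, Gamma_vuu = 0.000000, Gamma_vuv = 0.000000, Gamma_vvv = -0.050411; k3 = (-0.953333, -0.998095, 0.714743, 0.050219)
  k4: at (u, v) = (-0.646707, -0.149892), (du/dtau, dv/dtau) = (-0.935489, -0.996842); Gamma_uuu = 0.000000, Gamma_uuv = 0.000000, Gamma_uvv = -0.857766, Gamma_vuu = 0.000000, Gamma_vuv = 0.000000, Gamma_vvv = -0.086724; k4 = (-0.935489, -0.996842, 0.852357, 0.086177)
  Y <- Y + (h/6)(k1 + 2k2 + 2k3 + k4): u = -0.6468, v = -0.1499, du/dtau = -0.9355, dv/dtau = -0.9967
step 4:
  k1: at (u, v) = (-0.646766, -0.149902), (du/dtau, dv/dtau) = (-0.935495, -0.996744); Gamma_uuu = 0.000000, Gamma_uuv = 0.000000, Gamma_uvv = -0.857823, Gamma_vuu = 0.000000, Gamma_vuv = 0.000000, Gamma_vvv = -0.086741; k1 = (-0.935495, -0.996744, 0.852246, 0.086177)
  k2: at (u, v) = (-0.670154, -0.174821), (du/dtau, dv/dtau) = (-0.914189, -0.994590); Gamma_uuu = 0.000000, Gamma_uuv = 0.000000, Gamma_uvv = -0.994924, Gamma_vuu = 0.000000, Gamma_vuv = 0.000000, Gamma_vvv = -0.136832; k2 = (-0.914189, -0.994590, 0.984187, 0.135356)
  k3: at (u, v) = (-0.669621, -0.174767), (du/dtau, dv/dtau) = (-0.910890, -0.993360); Gamma_uuu = 0.000000, Gamma_uuv = 0.000000, Gamma_uvv = -0.994632, Gamma_vuu = 0.000000, Gamma_vuv = 0.000000, Gamma_vvv = -0.136708; k3 = (-0.910890, -0.993360, 0.981468, 0.134898)
  k4: at (u, v) = (-0.692311, -0.199570), (du/dtau, dv/dtau) = (-0.886422, -0.989999); Gamma_uuu = 0.000000, Gamma_uuv = 0.000000, Gamma_uvv = -1.126368, Gamma_vuu = 0.000000, Gamma_vuv = 0.000000, Gamma_vvv = -0.201876; k4 = (-0.886422, -0.989999, 1.103952, 0.197858)
  Y <- Y + (h/6)(k1 + 2k2 + 2k3 + k4): u = -0.6924, v = -0.1996, du/dtau = -0.8864, dv/dtau = -0.9899

Answer: u = -0.6924, v = -0.1996, du/dtau = -0.8864, dv/dtau = -0.9899


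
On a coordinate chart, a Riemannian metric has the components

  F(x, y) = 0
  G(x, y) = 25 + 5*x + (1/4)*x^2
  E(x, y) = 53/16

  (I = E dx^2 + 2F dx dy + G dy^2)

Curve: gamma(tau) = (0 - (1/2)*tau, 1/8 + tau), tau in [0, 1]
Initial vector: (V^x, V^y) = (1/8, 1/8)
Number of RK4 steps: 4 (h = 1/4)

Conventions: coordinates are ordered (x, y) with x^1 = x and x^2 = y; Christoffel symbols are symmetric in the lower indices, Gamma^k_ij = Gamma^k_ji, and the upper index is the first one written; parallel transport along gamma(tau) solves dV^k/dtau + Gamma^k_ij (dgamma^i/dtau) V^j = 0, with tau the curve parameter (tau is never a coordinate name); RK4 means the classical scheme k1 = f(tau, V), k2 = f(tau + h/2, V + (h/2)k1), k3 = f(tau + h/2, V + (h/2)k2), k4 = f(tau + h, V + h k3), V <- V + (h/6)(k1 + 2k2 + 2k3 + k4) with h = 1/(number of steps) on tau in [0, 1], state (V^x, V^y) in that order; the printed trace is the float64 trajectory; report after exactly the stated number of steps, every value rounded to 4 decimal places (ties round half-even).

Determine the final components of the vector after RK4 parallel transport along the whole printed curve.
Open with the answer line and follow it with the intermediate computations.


Answer: V^x = 0.2135, V^y = 0.1137

gamma'(tau) = (-1/2, 1); f(tau, V)^k = -Gamma^k_ij(gamma(tau)) gamma'^i(tau) V^j; h = 1/4; intermediate values shown to 6 dp
curve data and Christoffel symbols at the stage parameters:
  tau = 0.000000: gamma = (0.000000, 0.125000), gamma' = (-0.500000, 1.000000); Gamma_xxx = 0.000000, Gamma_xxy = 0.000000, Gamma_xyy = -0.754717, Gamma_yxx = 0.000000, Gamma_yxy = 0.100000, Gamma_yyy = 0.000000
  tau = 0.125000: gamma = (-0.062500, 0.250000), gamma' = (-0.500000, 1.000000); Gamma_xxx = 0.000000, Gamma_xxy = 0.000000, Gamma_xyy = -0.750000, Gamma_yxx = 0.000000, Gamma_yxy = 0.100629, Gamma_yyy = 0.000000
  tau = 0.250000: gamma = (-0.125000, 0.375000), gamma' = (-0.500000, 1.000000); Gamma_xxx = 0.000000, Gamma_xxy = 0.000000, Gamma_xyy = -0.745283, Gamma_yxx = 0.000000, Gamma_yxy = 0.101266, Gamma_yyy = 0.000000
  tau = 0.375000: gamma = (-0.187500, 0.500000), gamma' = (-0.500000, 1.000000); Gamma_xxx = 0.000000, Gamma_xxy = 0.000000, Gamma_xyy = -0.740566, Gamma_yxx = 0.000000, Gamma_yxy = 0.101911, Gamma_yyy = 0.000000
  tau = 0.500000: gamma = (-0.250000, 0.625000), gamma' = (-0.500000, 1.000000); Gamma_xxx = 0.000000, Gamma_xxy = 0.000000, Gamma_xyy = -0.735849, Gamma_yxx = 0.000000, Gamma_yxy = 0.102564, Gamma_yyy = 0.000000
  tau = 0.625000: gamma = (-0.312500, 0.750000), gamma' = (-0.500000, 1.000000); Gamma_xxx = 0.000000, Gamma_xxy = 0.000000, Gamma_xyy = -0.731132, Gamma_yxx = 0.000000, Gamma_yxy = 0.103226, Gamma_yyy = 0.000000
  tau = 0.750000: gamma = (-0.375000, 0.875000), gamma' = (-0.500000, 1.000000); Gamma_xxx = 0.000000, Gamma_xxy = 0.000000, Gamma_xyy = -0.726415, Gamma_yxx = 0.000000, Gamma_yxy = 0.103896, Gamma_yyy = 0.000000
  tau = 0.875000: gamma = (-0.437500, 1.000000), gamma' = (-0.500000, 1.000000); Gamma_xxx = 0.000000, Gamma_xxy = 0.000000, Gamma_xyy = -0.721698, Gamma_yxx = 0.000000, Gamma_yxy = 0.104575, Gamma_yyy = 0.000000
  tau = 1.000000: gamma = (-0.500000, 1.125000), gamma' = (-0.500000, 1.000000); Gamma_xxx = 0.000000, Gamma_xxy = 0.000000, Gamma_xyy = -0.716981, Gamma_yxx = 0.000000, Gamma_yxy = 0.105263, Gamma_yyy = 0.000000
step 0: V^x = 0.1250, V^y = 0.1250
step 1: k1 = (0.094340, -0.006250), k2 = (0.093164, -0.007515), k3 = (0.093045, -0.007508), k4 = (0.091761, -0.008780); V <- V + (h/6)(k1 + 2k2 + 2k3 + k4): V^x = 0.1483, V^y = 0.1231
step 2: k1 = (0.091761, -0.008781), k2 = (0.090367, -0.010062), k3 = (0.090248, -0.010052), k4 = (0.088750, -0.011336); V <- V + (h/6)(k1 + 2k2 + 2k3 + k4): V^x = 0.1708, V^y = 0.1206
step 3: k1 = (0.088749, -0.011337), k2 = (0.087144, -0.012629), k3 = (0.087026, -0.012617), k4 = (0.085320, -0.013909); V <- V + (h/6)(k1 + 2k2 + 2k3 + k4): V^x = 0.1926, V^y = 0.1175
step 4: k1 = (0.085319, -0.013910), k2 = (0.083510, -0.015207), k3 = (0.083393, -0.015192), k4 = (0.081488, -0.016488); V <- V + (h/6)(k1 + 2k2 + 2k3 + k4): V^x = 0.2135, V^y = 0.1137


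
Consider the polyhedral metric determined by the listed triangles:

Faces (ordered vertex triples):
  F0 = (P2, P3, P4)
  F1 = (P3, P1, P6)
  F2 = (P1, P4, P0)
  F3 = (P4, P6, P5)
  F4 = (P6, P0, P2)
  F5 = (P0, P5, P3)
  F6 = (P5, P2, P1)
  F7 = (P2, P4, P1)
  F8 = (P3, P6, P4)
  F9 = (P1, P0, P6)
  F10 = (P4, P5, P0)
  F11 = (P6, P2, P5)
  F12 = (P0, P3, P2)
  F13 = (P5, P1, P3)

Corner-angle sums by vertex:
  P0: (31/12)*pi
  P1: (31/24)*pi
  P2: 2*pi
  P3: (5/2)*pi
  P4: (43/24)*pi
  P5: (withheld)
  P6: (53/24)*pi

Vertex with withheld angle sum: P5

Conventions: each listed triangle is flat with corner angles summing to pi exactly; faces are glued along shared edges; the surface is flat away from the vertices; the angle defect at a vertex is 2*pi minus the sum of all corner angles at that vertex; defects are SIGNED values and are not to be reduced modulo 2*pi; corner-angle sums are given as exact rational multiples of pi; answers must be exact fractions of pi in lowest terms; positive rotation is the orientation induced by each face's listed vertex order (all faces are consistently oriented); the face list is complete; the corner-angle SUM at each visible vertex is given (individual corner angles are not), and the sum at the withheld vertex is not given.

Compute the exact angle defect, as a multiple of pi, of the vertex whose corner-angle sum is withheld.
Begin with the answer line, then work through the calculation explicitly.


Answer: defect(P5) = (3/8)*pi

V = 7, E = 21, F = 14; chi = V - E + F = 0
Gauss-Bonnet: total defect = 2*pi*chi = 0; visible defects sum to (-3/8)*pi


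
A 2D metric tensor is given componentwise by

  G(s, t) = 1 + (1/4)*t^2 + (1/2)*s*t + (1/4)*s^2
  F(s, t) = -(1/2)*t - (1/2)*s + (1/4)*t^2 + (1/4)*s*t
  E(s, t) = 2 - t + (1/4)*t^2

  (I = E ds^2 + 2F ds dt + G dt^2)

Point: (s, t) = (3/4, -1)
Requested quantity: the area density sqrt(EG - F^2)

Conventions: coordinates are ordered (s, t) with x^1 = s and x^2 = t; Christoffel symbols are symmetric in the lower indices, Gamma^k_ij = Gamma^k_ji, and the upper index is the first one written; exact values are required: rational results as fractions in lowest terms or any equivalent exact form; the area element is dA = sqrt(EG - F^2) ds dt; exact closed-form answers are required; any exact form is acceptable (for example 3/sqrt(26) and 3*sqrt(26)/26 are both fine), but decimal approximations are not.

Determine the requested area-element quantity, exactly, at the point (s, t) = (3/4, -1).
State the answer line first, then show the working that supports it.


Answer: sqrt(EG - F^2) = sqrt(209)/8

E = 13/4, F = 3/16, G = 65/64; EG - F^2 = 209/64


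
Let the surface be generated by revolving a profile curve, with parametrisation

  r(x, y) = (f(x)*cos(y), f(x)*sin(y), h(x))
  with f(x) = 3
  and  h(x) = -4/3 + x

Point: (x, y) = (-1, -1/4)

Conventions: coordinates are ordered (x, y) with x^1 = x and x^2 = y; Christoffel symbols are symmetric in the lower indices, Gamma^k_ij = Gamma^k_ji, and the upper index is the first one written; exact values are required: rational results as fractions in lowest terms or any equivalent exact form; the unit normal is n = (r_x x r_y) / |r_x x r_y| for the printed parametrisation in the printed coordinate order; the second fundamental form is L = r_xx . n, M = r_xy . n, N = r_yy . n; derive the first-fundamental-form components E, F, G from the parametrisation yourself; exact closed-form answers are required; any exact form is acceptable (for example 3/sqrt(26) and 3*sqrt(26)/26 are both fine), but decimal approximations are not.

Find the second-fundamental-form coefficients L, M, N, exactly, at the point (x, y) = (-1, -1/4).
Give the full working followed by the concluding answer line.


f = 3, f' = 0, f'' = 0, h' = 1, h'' = 0
E = 1, F = 0, G = 9; answer radicand W^2 = 1
unnormalised second-form numerators: l = 0, m = 0, n = 3; L = l/sqrt(1), and similarly M = m/sqrt(W^2), N = n/sqrt(W^2)

Answer: L = 0, M = 0, N = 3


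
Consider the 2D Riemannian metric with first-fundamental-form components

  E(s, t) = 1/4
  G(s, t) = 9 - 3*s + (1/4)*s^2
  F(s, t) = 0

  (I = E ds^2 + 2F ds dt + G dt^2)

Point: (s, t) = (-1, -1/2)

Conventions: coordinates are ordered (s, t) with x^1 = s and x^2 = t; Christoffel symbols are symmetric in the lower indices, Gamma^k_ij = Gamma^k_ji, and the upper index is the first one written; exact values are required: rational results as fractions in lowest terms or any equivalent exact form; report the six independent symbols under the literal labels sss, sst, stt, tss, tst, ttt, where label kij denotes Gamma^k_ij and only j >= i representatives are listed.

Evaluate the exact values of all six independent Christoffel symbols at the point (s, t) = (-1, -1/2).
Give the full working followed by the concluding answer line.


E = 1/4, F = 0, G = 49/4 at the point
E_s = 0, E_t = 0, F_s = 0, F_t = 0, G_s = -7/2, G_t = 0
EG - F^2 = 49/16;  g^inv = (16/49) * [[49/4, 0], [0, 1/4]]
first-kind symbols [ij,l] = (1/2)(d_i g_jl + d_j g_il - d_l g_ij): [ss,s] = E_s/2 = 0, [ss,t] = F_s - E_t/2 = 0, [st,s] = E_t/2 = 0, [st,t] = G_s/2 = -7/4, [tt,s] = F_t - G_s/2 = 7/4, [tt,t] = G_t/2 = 0
Gamma^s_ij = (G*[ij,s] - F*[ij,t])/(EG - F^2), Gamma^t_ij = (E*[ij,t] - F*[ij,s])/(EG - F^2)

Answer: Gamma_sss = 0, Gamma_sst = 0, Gamma_stt = 7, Gamma_tss = 0, Gamma_tst = -1/7, Gamma_ttt = 0


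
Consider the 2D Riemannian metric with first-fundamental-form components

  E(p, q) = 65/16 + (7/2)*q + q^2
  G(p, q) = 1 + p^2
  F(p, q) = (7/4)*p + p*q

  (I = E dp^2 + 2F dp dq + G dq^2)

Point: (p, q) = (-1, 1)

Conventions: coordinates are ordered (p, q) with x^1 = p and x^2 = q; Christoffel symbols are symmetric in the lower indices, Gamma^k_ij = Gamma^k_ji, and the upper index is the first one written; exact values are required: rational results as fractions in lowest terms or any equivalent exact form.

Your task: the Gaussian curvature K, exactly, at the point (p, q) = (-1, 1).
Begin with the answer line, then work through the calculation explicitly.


Answer: K = -256/23409

E = 137/16, F = -11/4, G = 2, EG - F^2 = 153/16 at the point
E_p = 0, E_q = 11/2, F_p = 11/4, F_q = -1, G_p = -2, G_q = 0
E_qq = 2, F_pq = 1, G_pp = 2
Compute both Brioschi determinants and normalise by (EG - F^2)^2.
M1 = [[-E_qq/2 + F_pq - G_pp/2, E_p/2, F_p - E_q/2], [F_q - G_p/2, E, F], [G_q/2, F, G]] = [[-1, 0, 0], [0, 137/16, -11/4], [0, -11/4, 2]]; det M1 = -153/16
M2 = [[0, E_q/2, G_p/2], [E_q/2, E, F], [G_p/2, F, G]] = [[0, 11/4, -1], [11/4, 137/16, -11/4], [-1, -11/4, 2]]; det M2 = -137/16
det M1 - det M2 = -1; K = -1 / (153/16)^2 = -256/23409


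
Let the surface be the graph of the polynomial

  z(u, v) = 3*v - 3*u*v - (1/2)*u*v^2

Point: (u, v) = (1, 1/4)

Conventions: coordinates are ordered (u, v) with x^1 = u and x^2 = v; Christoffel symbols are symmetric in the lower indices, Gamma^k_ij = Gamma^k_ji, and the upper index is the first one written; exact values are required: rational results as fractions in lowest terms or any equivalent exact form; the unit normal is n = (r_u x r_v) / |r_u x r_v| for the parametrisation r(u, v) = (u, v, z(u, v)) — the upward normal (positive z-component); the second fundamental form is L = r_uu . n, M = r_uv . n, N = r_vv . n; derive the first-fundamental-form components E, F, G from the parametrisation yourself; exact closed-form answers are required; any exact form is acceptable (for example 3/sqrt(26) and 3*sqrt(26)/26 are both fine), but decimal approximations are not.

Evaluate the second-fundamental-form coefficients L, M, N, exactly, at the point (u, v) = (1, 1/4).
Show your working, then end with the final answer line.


z_u = -25/32, z_v = -1/4, z_uu = 0, z_uv = -13/4, z_vv = -1
E = 1649/1024, F = 25/128, G = 17/16; answer radicand W^2 = 1713/1024
unnormalised second-form numerators: l = 0, m = -13/4, n = -1; L = l/sqrt(1713/1024), and similarly M = m/sqrt(W^2), N = n/sqrt(W^2)

Answer: L = 0, M = -104*sqrt(1713)/1713, N = -32*sqrt(1713)/1713


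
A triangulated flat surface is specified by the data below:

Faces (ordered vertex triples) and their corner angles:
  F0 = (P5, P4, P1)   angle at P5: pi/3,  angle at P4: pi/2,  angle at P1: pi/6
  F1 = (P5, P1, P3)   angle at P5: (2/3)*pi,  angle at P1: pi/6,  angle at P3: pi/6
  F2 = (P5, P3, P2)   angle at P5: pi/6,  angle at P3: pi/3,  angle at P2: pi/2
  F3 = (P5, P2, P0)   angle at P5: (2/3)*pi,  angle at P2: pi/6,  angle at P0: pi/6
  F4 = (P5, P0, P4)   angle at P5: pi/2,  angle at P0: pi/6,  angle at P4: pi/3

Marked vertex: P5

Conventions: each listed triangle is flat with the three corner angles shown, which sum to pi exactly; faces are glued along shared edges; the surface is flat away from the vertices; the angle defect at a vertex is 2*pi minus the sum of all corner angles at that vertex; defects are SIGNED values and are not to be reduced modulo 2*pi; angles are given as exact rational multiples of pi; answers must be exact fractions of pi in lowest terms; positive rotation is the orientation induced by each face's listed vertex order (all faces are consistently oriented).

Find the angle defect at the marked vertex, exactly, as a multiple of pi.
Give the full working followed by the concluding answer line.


Sum of corner angles at P5: (7/3)*pi
defect = 2*pi - (7/3)*pi

Answer: defect(P5) = -pi/3


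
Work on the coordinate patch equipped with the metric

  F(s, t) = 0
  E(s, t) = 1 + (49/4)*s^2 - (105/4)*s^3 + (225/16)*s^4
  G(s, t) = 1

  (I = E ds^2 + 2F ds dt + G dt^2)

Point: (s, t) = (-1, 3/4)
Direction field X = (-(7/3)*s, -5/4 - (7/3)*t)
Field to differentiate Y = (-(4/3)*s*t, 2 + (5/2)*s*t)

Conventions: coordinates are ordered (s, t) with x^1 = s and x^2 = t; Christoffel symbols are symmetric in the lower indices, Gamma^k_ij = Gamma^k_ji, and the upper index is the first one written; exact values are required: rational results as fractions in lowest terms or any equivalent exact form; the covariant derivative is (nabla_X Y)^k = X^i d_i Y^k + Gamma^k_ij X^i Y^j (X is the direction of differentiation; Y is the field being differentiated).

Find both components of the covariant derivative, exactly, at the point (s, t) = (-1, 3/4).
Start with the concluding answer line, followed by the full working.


Answer: (nabla_X Y)^s = -8405/857, (nabla_X Y)^t = 95/8

E = 857/16, F = 0, G = 1 at the point
E_s = -319/2, E_t = 0, F_s = 0, F_t = 0, G_s = 0, G_t = 0
EG - F^2 = 857/16;  g^inv = (16/857) * [[1, 0], [0, 857/16]]
first-kind symbols [ij,l] = (1/2)(d_i g_jl + d_j g_il - d_l g_ij): [ss,s] = E_s/2 = -319/4, [ss,t] = F_s - E_t/2 = 0, [st,s] = E_t/2 = 0, [st,t] = G_s/2 = 0, [tt,s] = F_t - G_s/2 = 0, [tt,t] = G_t/2 = 0
Gamma^s_ij = (G*[ij,s] - F*[ij,t])/(EG - F^2), Gamma^t_ij = (E*[ij,t] - F*[ij,s])/(EG - F^2)
Gamma_sss = -1276/857, Gamma_sst = 0, Gamma_stt = 0, Gamma_tss = 0, Gamma_tst = 0, Gamma_ttt = 0
X = (7/3, -3), Y = (1, 1/8) at the point


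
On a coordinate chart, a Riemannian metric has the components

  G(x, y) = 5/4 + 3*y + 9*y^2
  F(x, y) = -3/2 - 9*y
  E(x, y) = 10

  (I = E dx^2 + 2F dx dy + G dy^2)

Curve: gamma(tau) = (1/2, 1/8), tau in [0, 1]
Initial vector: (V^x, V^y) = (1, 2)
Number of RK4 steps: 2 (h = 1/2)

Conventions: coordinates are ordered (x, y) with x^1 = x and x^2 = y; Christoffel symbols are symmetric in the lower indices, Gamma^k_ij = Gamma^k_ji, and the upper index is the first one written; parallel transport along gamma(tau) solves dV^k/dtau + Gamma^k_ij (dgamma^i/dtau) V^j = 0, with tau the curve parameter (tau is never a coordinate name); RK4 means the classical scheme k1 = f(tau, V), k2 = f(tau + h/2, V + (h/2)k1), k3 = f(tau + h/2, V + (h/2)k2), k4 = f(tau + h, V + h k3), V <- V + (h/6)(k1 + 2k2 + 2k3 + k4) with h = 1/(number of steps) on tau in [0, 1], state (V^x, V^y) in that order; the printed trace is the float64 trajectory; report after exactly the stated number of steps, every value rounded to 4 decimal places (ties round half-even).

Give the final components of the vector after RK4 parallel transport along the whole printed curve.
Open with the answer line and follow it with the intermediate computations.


Answer: V^x = 1.0000, V^y = 2.0000

gamma'(tau) = (0, 0); f(tau, V)^k = -Gamma^k_ij(gamma(tau)) gamma'^i(tau) V^j; h = 1/2; intermediate values shown to 6 dp
curve data and Christoffel symbols at the stage parameters:
  tau = 0.000000: gamma = (0.500000, 0.125000), gamma' = (0.000000, 0.000000); Gamma_xxx = 0.000000, Gamma_xxy = 0.000000, Gamma_xyy = -0.835994, Gamma_yxx = 0.000000, Gamma_yxy = 0.000000, Gamma_yyy = 0.243832
  tau = 0.250000: gamma = (0.500000, 0.125000), gamma' = (0.000000, 0.000000); Gamma_xxx = 0.000000, Gamma_xxy = 0.000000, Gamma_xyy = -0.835994, Gamma_yxx = 0.000000, Gamma_yxy = 0.000000, Gamma_yyy = 0.243832
  tau = 0.500000: gamma = (0.500000, 0.125000), gamma' = (0.000000, 0.000000); Gamma_xxx = 0.000000, Gamma_xxy = 0.000000, Gamma_xyy = -0.835994, Gamma_yxx = 0.000000, Gamma_yxy = 0.000000, Gamma_yyy = 0.243832
  tau = 0.750000: gamma = (0.500000, 0.125000), gamma' = (0.000000, 0.000000); Gamma_xxx = 0.000000, Gamma_xxy = 0.000000, Gamma_xyy = -0.835994, Gamma_yxx = 0.000000, Gamma_yxy = 0.000000, Gamma_yyy = 0.243832
  tau = 1.000000: gamma = (0.500000, 0.125000), gamma' = (0.000000, 0.000000); Gamma_xxx = 0.000000, Gamma_xxy = 0.000000, Gamma_xyy = -0.835994, Gamma_yxx = 0.000000, Gamma_yxy = 0.000000, Gamma_yyy = 0.243832
step 0: V^x = 1.0000, V^y = 2.0000
step 1: k1 = (0.000000, 0.000000), k2 = (0.000000, 0.000000), k3 = (0.000000, 0.000000), k4 = (0.000000, 0.000000); V <- V + (h/6)(k1 + 2k2 + 2k3 + k4): V^x = 1.0000, V^y = 2.0000
step 2: k1 = (0.000000, 0.000000), k2 = (0.000000, 0.000000), k3 = (0.000000, 0.000000), k4 = (0.000000, 0.000000); V <- V + (h/6)(k1 + 2k2 + 2k3 + k4): V^x = 1.0000, V^y = 2.0000


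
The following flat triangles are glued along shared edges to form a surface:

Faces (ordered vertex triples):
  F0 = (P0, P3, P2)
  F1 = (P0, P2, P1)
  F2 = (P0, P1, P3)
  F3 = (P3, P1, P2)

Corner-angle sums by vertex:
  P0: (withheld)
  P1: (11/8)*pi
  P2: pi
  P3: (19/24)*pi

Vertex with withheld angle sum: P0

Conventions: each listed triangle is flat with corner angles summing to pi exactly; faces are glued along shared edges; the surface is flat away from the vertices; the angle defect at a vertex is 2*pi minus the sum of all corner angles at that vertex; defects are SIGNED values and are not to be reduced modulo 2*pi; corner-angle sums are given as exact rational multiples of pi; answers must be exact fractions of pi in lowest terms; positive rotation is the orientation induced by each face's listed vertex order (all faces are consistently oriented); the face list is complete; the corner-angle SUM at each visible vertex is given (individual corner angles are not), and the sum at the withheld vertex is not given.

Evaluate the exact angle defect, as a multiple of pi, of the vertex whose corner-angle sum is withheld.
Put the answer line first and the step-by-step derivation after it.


Answer: defect(P0) = (7/6)*pi

V = 4, E = 6, F = 4; chi = V - E + F = 2
Gauss-Bonnet: total defect = 2*pi*chi = 4*pi; visible defects sum to (17/6)*pi


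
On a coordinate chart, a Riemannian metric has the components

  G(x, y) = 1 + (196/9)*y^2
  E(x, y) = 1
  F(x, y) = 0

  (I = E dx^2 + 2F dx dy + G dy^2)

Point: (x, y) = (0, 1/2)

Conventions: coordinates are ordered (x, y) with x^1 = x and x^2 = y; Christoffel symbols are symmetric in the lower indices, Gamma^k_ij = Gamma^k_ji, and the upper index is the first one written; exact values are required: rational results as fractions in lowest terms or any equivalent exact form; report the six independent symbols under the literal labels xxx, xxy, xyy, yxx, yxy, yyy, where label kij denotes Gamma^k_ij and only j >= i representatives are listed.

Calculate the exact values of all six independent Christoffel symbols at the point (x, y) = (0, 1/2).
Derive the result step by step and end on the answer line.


E = 1, F = 0, G = 58/9 at the point
E_x = 0, E_y = 0, F_x = 0, F_y = 0, G_x = 0, G_y = 196/9
EG - F^2 = 58/9;  g^inv = (9/58) * [[58/9, 0], [0, 1]]
first-kind symbols [ij,l] = (1/2)(d_i g_jl + d_j g_il - d_l g_ij): [xx,x] = E_x/2 = 0, [xx,y] = F_x - E_y/2 = 0, [xy,x] = E_y/2 = 0, [xy,y] = G_x/2 = 0, [yy,x] = F_y - G_x/2 = 0, [yy,y] = G_y/2 = 98/9
Gamma^x_ij = (G*[ij,x] - F*[ij,y])/(EG - F^2), Gamma^y_ij = (E*[ij,y] - F*[ij,x])/(EG - F^2)

Answer: Gamma_xxx = 0, Gamma_xxy = 0, Gamma_xyy = 0, Gamma_yxx = 0, Gamma_yxy = 0, Gamma_yyy = 49/29


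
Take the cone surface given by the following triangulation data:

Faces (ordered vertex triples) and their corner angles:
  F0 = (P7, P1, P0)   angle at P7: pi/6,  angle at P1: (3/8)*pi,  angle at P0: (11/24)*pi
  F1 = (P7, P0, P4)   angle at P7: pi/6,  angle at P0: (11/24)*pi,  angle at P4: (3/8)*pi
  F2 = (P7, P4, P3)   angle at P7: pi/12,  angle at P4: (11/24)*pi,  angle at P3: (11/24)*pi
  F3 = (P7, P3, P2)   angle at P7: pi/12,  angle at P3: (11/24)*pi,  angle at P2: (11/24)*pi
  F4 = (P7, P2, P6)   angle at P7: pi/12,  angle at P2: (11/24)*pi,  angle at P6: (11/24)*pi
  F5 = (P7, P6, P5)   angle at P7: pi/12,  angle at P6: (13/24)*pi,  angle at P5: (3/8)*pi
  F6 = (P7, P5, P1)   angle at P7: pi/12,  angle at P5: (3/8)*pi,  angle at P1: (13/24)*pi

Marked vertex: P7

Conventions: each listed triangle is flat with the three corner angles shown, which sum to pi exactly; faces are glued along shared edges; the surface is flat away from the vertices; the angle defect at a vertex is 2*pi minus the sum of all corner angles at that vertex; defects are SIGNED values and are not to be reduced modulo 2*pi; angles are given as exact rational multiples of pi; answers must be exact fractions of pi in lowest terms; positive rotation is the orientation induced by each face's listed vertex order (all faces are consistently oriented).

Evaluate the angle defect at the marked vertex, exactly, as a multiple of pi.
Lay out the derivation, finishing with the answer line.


Sum of corner angles at P7: (3/4)*pi
defect = 2*pi - (3/4)*pi

Answer: defect(P7) = (5/4)*pi


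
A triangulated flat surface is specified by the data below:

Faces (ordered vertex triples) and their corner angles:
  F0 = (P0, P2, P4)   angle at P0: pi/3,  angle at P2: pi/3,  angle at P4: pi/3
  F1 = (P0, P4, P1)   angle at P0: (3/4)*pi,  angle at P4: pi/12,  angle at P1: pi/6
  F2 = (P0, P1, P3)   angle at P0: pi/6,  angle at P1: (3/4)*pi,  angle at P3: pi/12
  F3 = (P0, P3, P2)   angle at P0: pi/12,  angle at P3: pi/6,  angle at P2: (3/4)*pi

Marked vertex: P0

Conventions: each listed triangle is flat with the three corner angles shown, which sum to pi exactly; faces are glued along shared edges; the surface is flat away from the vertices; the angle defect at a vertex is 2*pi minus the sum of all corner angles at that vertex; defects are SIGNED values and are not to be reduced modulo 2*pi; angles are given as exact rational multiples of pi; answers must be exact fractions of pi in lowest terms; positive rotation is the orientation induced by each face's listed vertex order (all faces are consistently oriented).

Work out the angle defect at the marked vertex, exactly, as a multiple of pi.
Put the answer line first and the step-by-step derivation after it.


Answer: defect(P0) = (2/3)*pi

Sum of corner angles at P0: (4/3)*pi
defect = 2*pi - (4/3)*pi


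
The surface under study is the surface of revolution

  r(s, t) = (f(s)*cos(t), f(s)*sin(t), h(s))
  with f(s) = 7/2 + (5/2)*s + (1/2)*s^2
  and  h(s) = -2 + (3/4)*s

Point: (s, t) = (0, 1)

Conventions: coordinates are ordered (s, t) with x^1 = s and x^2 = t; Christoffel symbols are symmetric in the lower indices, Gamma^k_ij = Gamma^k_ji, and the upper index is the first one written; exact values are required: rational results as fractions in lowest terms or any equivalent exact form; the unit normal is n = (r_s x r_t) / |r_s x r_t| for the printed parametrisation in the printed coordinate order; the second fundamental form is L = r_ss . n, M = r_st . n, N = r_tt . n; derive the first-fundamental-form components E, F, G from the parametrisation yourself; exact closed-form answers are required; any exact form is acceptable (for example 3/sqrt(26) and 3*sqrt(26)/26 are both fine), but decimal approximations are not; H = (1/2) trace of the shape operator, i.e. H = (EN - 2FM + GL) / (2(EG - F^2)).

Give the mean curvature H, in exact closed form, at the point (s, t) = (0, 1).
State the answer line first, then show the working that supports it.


Answer: H = 159*sqrt(109)/83167

f = 7/2, f' = 5/2, f'' = 1, h' = 3/4, h'' = 0
E = 109/16, F = 0, G = 49/4; answer radicand W^2 = 109/16
unnormalised second-form numerators: l = -3/4, m = 0, n = 21/8; L = l/sqrt(109/16), and similarly M = m/sqrt(W^2), N = n/sqrt(W^2)
H = (E*n - 2*F*m + G*l) / (2*(EG - F^2)*sqrt(W^2)); E*n - 2*F*m + G*l = 1113/128, EG - F^2 = 5341/64, so H = (159/3052)/sqrt(109/16)


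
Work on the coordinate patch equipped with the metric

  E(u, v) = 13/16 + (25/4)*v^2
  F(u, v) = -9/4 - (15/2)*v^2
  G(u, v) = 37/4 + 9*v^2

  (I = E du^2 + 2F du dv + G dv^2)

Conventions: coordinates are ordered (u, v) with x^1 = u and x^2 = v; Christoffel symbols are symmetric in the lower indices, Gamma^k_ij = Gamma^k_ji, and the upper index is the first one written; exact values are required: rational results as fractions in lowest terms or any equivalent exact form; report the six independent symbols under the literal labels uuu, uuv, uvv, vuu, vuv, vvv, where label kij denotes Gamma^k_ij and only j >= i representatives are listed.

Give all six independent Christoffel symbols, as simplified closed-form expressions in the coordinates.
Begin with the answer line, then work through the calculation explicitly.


Answer: Gamma_uuu = (-3000*v^3 - 900*v)/(2008*v^2 + 157), Gamma_uuv = (3600*v^3 + 3700*v)/(2008*v^2 + 157), Gamma_uvv = (-4320*v^3 - 7584*v)/(2008*v^2 + 157), Gamma_vuu = (-2500*v^3 - 325*v)/(2008*v^2 + 157), Gamma_vuv = (3000*v^3 + 900*v)/(2008*v^2 + 157), Gamma_vvv = (-3600*v^3 - 1692*v)/(2008*v^2 + 157)

E = 13/16 + (25/4)*v^2; F = -9/4 - (15/2)*v^2; G = 37/4 + 9*v^2
Gamma^k_ij = (1/2) g^{kl} (d_i g_jl + d_j g_il - d_l g_ij), with g^inv = (1/(EG-F^2)) [[G, -F], [-F, E]]
first partials: E_u = 0, E_v = (25/2)*v, F_u = 0, F_v = -15*v, G_u = 0, G_v = 18*v
D = EG - F^2 = 157/64 + (251/8)*v^2
expanded: Gamma^u_uu = (G E_u - 2F F_u + F E_v)/(2D), Gamma^u_uv = (G E_v - F G_u)/(2D), Gamma^u_vv = (2G F_v - G G_u - F G_v)/(2D), Gamma^v_uu = (2E F_u - E E_v - F E_u)/(2D), Gamma^v_uv = (E G_u - F E_v)/(2D), Gamma^v_vv = (E G_v - 2F F_v + F G_u)/(2D); substitute and cancel common factors
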